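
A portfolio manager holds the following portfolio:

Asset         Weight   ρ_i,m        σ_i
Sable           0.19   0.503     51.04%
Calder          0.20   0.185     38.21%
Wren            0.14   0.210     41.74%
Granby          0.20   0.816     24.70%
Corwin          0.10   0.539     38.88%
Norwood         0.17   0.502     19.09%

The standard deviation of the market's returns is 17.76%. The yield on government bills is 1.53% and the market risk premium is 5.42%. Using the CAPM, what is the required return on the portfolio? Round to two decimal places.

6.19%

β_Sable = 0.503 × 51.04% / 17.76% = 1.4456
β_Calder = 0.185 × 38.21% / 17.76% = 0.3980
β_Wren = 0.210 × 41.74% / 17.76% = 0.4935
β_Granby = 0.816 × 24.70% / 17.76% = 1.1349
β_Corwin = 0.539 × 38.88% / 17.76% = 1.1800
β_Norwood = 0.502 × 19.09% / 17.76% = 0.5396
β_P = Σ w_i β_i = 0.19×1.4456 + 0.20×0.3980 + 0.14×0.4935 + 0.20×1.1349 + 0.10×1.1800 + 0.17×0.5396 = 0.8601
E(R_P) = R_f + β_P × MRP = 1.53% + 0.8601 × 5.42% = 6.19%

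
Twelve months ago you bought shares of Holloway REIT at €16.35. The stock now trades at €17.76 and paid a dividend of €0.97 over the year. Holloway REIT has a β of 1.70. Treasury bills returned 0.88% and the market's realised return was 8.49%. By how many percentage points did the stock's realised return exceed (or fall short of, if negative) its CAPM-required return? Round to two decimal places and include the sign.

Realised HPR = (P1 + D1 − P0) / P0 = (17.76 + 0.97 − 16.35) / 16.35 = 2.38 / 16.35 = 14.5566%
MRP = 8.49% − 0.88% = 7.61%
CAPM required = R_f + β·MRP = 0.88% + 1.70 × 7.61% = 13.8170%
α = realised − required = 14.5566% − 13.8170% = +0.74%

+0.74%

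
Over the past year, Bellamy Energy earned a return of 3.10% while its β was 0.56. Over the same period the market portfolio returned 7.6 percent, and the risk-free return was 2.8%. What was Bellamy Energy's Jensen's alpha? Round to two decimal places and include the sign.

Market excess return = 7.6% − 2.8% = 4.80%
CAPM benchmark = R_f + β(R_m − R_f) = 2.8% + 0.56 × 4.8% = 5.4880%
α = actual − benchmark = 3.10% − 5.4880% = -2.39%

-2.39%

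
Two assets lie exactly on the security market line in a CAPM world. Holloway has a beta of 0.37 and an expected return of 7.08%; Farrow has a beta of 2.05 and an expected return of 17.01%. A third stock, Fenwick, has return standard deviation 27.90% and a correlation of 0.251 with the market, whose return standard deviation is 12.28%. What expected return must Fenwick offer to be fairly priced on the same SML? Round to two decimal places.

MRP = (17.01% − 7.08%) / (2.05 − 0.37) = 5.9107%
R_f = 7.08% − 0.37 × 5.9107% = 4.8930%
β_Fenwick = ρ·σ_i/σ_m = 0.251 × 27.90 / 12.28 = 0.5703
E(R_Fenwick) = R_f + β × MRP = 4.8930% + 0.5703 × 5.9107% = 8.26%

8.26%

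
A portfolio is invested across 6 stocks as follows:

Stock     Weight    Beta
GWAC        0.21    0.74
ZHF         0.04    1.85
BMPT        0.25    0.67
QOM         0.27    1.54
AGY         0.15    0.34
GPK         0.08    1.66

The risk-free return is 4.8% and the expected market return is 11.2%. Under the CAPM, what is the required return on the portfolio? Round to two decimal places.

β_P = Σ w_i β_i = 0.21×0.74 + 0.04×1.85 + 0.25×0.67 + 0.27×1.54 + 0.15×0.34 + 0.08×1.66 = 0.9965
MRP = 11.2% − 4.8% = 6.40%
E(R_P) = R_f + β_P × MRP = 4.8% + 0.9965 × 6.4% = 11.18%

11.18%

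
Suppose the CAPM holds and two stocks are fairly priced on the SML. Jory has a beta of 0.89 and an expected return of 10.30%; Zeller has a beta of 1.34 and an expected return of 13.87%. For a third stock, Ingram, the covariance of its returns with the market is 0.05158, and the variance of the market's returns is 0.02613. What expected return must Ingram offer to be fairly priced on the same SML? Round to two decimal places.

MRP = (13.87% − 10.30%) / (1.34 − 0.89) = 7.9333%
R_f = 10.30% − 0.89 × 7.9333% = 3.2394%
β_Ingram = Cov / Var(R_m) = 0.05158 / 0.02613 = 1.9740
E(R_Ingram) = R_f + β × MRP = 3.2394% + 1.9740 × 7.9333% = 18.90%

18.90%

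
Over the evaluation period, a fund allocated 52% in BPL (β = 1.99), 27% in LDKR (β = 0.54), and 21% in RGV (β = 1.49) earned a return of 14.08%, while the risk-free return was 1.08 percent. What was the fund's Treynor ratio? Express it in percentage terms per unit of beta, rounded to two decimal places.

8.70%

β_P = 0.52×1.99 + 0.27×0.54 + 0.21×1.49 = 1.4935
Treynor = (R_P − R_f) / β_P = (14.08% − 1.08%) / 1.4935 = 13.00% / 1.4935 = 8.70%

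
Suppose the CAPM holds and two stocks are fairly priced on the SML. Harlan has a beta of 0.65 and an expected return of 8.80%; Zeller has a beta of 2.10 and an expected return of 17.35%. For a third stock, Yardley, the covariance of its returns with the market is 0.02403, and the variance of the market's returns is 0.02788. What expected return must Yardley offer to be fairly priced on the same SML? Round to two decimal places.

MRP = (17.35% − 8.80%) / (2.10 − 0.65) = 5.8966%
R_f = 8.80% − 0.65 × 5.8966% = 4.9672%
β_Yardley = Cov / Var(R_m) = 0.02403 / 0.02788 = 0.8619
E(R_Yardley) = R_f + β × MRP = 4.9672% + 0.8619 × 5.8966% = 10.05%

10.05%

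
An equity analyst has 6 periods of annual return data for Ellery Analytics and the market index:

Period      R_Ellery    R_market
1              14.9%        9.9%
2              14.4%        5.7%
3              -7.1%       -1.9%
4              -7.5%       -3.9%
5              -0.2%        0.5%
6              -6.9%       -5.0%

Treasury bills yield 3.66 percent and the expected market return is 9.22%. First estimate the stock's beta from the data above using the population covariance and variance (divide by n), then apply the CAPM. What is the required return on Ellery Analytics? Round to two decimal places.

Mean R_i = (14.9 + 14.4 − 7.1 − 7.5 − 0.2 − 6.9) / 6 = 1.2667%
Mean R_m = (9.9 + 5.7 − 1.9 − 3.9 + 0.5 − 5.0) / 6 = 0.8833%
Σ(R_i − R̄_i)(R_m − R̄_m) = 300.0167  ⇒  Cov = 300.0167 / 6 = 50.0028
Σ(R_m − R̄_m)² = 169.8883  ⇒  Var(R_m) = 169.8883 / 6 = 28.3147
β = Cov / Var(R_m) = 50.0028 / 28.3147 = 1.7660
MRP = 9.22% − 3.66% = 5.56%
E(R) = R_f + β × MRP = 3.66% + 1.7660 × 5.56% = 13.48%

13.48%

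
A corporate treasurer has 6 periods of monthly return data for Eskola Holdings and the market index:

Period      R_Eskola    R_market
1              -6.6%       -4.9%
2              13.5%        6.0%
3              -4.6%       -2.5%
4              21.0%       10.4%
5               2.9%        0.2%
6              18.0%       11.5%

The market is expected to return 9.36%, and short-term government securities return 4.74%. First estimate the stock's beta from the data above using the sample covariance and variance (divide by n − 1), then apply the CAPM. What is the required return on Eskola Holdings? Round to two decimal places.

12.56%

Mean R_i = (-6.6 + 13.5 − 4.6 + 21.0 + 2.9 + 18.0) / 6 = 7.3667%
Mean R_m = (-4.9 + 6.0 − 2.5 + 10.4 + 0.2 + 11.5) / 6 = 3.4500%
Σ(R_i − R̄_i)(R_m − R̄_m) = 398.3300  ⇒  Cov = 398.3300 / 5 = 79.6660
Σ(R_m − R̄_m)² = 235.2950  ⇒  Var(R_m) = 235.2950 / 5 = 47.0590
β = Cov / Var(R_m) = 79.6660 / 47.0590 = 1.6929
MRP = 9.36% − 4.74% = 4.62%
E(R) = R_f + β × MRP = 4.74% + 1.6929 × 4.62% = 12.56%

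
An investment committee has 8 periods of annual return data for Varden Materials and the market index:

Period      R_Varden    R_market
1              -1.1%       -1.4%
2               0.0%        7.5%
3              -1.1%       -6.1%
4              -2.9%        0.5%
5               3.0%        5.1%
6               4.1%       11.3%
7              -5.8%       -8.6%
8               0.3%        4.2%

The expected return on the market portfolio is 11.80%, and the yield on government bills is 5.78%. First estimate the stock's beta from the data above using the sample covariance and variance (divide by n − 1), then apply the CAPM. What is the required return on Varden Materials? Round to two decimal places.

Mean R_i = (-1.1 + 0.0 − 1.1 − 2.9 + 3.0 + 4.1 − 5.8 + 0.3) / 8 = -0.4375%
Mean R_m = (-1.4 + 7.5 − 6.1 + 0.5 + 5.1 + 11.3 − 8.6 + 4.2) / 8 = 1.5625%
Σ(R_i − R̄_i)(R_m − R̄_m) = 125.0388  ⇒  Cov = 125.0388 / 7 = 17.8627
Σ(R_m − R̄_m)² = 321.4388  ⇒  Var(R_m) = 321.4388 / 7 = 45.9198
β = Cov / Var(R_m) = 17.8627 / 45.9198 = 0.3890
MRP = 11.80% − 5.78% = 6.02%
E(R) = R_f + β × MRP = 5.78% + 0.3890 × 6.02% = 8.12%

8.12%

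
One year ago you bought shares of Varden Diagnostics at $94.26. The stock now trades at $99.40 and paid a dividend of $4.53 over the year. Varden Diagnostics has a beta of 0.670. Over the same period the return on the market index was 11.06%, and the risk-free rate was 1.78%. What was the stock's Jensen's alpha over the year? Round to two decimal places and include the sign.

+2.26%

Realised HPR = (P1 + D1 − P0) / P0 = (99.40 + 4.53 − 94.26) / 94.26 = 9.67 / 94.26 = 10.2589%
MRP = 11.06% − 1.78% = 9.28%
CAPM required = R_f + β·MRP = 1.78% + 0.670 × 9.28% = 7.99760%
α = realised − required = 10.2589% − 7.99760% = +2.26%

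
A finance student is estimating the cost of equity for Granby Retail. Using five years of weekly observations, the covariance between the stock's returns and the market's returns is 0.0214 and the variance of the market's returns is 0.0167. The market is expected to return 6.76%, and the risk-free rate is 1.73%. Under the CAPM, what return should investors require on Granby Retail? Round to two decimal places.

β = Cov(R_i, R_m) / Var(R_m) = 0.0214 / 0.0167 = 1.2814
MRP = 6.76% − 1.73% = 5.03%
E(R) = R_f + β × MRP = 1.73% + 1.2814 × 5.03% = 8.18%

8.18%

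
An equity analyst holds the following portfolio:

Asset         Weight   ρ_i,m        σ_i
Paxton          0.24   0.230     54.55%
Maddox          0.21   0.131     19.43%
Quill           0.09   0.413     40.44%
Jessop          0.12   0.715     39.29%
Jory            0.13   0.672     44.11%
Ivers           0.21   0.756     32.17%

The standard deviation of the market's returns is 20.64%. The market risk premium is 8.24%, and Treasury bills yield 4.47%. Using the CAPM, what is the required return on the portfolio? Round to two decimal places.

11.41%

β_Paxton = 0.230 × 54.55% / 20.64% = 0.6079
β_Maddox = 0.131 × 19.43% / 20.64% = 0.1233
β_Quill = 0.413 × 40.44% / 20.64% = 0.8092
β_Jessop = 0.715 × 39.29% / 20.64% = 1.3611
β_Jory = 0.672 × 44.11% / 20.64% = 1.4361
β_Ivers = 0.756 × 32.17% / 20.64% = 1.1783
β_P = Σ w_i β_i = 0.24×0.6079 + 0.21×0.1233 + 0.09×0.8092 + 0.12×1.3611 + 0.13×1.4361 + 0.21×1.1783 = 0.8421
E(R_P) = R_f + β_P × MRP = 4.47% + 0.8421 × 8.24% = 11.41%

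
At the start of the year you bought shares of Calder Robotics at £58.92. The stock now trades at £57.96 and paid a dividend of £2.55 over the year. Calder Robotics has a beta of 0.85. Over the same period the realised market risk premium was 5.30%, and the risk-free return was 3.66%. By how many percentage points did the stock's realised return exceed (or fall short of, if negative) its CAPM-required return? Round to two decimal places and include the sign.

-5.47%

Realised HPR = (P1 + D1 − P0) / P0 = (57.96 + 2.55 − 58.92) / 58.92 = 1.59 / 58.92 = 2.6986%
CAPM required = R_f + β·MRP = 3.66% + 0.85 × 5.30% = 8.1650%
α = realised − required = 2.6986% − 8.1650% = -5.47%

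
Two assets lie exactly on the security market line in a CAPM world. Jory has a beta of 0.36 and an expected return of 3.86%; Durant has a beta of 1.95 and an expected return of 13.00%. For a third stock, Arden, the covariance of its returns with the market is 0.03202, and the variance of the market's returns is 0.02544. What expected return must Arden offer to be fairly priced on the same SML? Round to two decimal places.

MRP = (13.00% − 3.86%) / (1.95 − 0.36) = 5.7484%
R_f = 3.86% − 0.36 × 5.7484% = 1.7906%
β_Arden = Cov / Var(R_m) = 0.03202 / 0.02544 = 1.2586
E(R_Arden) = R_f + β × MRP = 1.7906% + 1.2586 × 5.7484% = 9.03%

9.03%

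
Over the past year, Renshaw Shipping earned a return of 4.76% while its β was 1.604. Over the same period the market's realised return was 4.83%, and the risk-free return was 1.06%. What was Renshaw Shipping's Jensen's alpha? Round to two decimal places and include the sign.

Market excess return = 4.83% − 1.06% = 3.77%
CAPM benchmark = R_f + β(R_m − R_f) = 1.06% + 1.604 × 3.77% = 7.10708%
α = actual − benchmark = 4.76% − 7.10708% = -2.35%

-2.35%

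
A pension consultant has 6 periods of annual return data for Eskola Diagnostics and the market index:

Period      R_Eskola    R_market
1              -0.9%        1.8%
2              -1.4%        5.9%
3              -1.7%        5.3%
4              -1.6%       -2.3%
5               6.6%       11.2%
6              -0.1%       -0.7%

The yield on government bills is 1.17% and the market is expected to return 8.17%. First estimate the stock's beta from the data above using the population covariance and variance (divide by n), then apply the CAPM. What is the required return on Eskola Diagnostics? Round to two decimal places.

Mean R_i = (-0.9 − 1.4 − 1.7 − 1.6 + 6.6 − 0.1) / 6 = 0.1500%
Mean R_m = (1.8 + 5.9 + 5.3 − 2.3 + 11.2 − 0.7) / 6 = 3.5333%
Σ(R_i − R̄_i)(R_m − R̄_m) = 55.6000  ⇒  Cov = 55.6000 / 6 = 9.2667
Σ(R_m − R̄_m)² = 122.4533  ⇒  Var(R_m) = 122.4533 / 6 = 20.4089
β = Cov / Var(R_m) = 9.2667 / 20.4089 = 0.4541
MRP = 8.17% − 1.17% = 7.00%
E(R) = R_f + β × MRP = 1.17% + 0.4541 × 7.00% = 4.35%

4.35%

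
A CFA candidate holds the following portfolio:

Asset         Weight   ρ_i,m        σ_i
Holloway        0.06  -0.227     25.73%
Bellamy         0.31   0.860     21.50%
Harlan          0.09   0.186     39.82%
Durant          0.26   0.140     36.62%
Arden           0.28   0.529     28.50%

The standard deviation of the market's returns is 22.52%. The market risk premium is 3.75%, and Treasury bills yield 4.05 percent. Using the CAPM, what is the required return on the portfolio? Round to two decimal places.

β_Holloway = -0.227 × 25.73% / 22.52% = -0.2594
β_Bellamy = 0.860 × 21.50% / 22.52% = 0.8210
β_Harlan = 0.186 × 39.82% / 22.52% = 0.3289
β_Durant = 0.140 × 36.62% / 22.52% = 0.2277
β_Arden = 0.529 × 28.50% / 22.52% = 0.6695
β_P = Σ w_i β_i = 0.06×-0.2594 + 0.31×0.8210 + 0.09×0.3289 + 0.26×0.2277 + 0.28×0.6695 = 0.5152
E(R_P) = R_f + β_P × MRP = 4.05% + 0.5152 × 3.75% = 5.98%

5.98%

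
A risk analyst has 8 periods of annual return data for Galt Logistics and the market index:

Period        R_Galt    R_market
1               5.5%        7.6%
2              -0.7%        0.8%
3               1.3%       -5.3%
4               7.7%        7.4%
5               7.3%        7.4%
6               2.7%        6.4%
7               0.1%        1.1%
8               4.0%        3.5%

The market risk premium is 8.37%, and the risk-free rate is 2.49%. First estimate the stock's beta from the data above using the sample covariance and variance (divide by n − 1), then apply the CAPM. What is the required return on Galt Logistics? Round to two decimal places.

Mean R_i = (5.5 − 0.7 + 1.3 + 7.7 + 7.3 + 2.7 + 0.1 + 4.0) / 8 = 3.4875%
Mean R_m = (7.6 + 0.8 − 5.3 + 7.4 + 7.4 + 6.4 + 1.1 + 3.5) / 8 = 3.6125%
Σ(R_i − R̄_i)(R_m − R̄_m) = 75.9513  ⇒  Cov = 75.9513 / 7 = 10.8502
Σ(R_m − R̄_m)² = 146.0288  ⇒  Var(R_m) = 146.0288 / 7 = 20.8613
β = Cov / Var(R_m) = 10.8502 / 20.8613 = 0.5201
E(R) = R_f + β × MRP = 2.49% + 0.5201 × 8.37% = 6.84%

6.84%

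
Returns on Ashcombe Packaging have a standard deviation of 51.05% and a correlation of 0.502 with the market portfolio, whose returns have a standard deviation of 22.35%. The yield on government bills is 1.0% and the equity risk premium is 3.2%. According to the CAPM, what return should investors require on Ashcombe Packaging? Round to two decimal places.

4.67%

β = ρ × σ_i / σ_m = 0.502 × 51.05% / 22.35% = 1.1466
E(R) = 1.0% + 1.1466 × 3.2% = 4.67%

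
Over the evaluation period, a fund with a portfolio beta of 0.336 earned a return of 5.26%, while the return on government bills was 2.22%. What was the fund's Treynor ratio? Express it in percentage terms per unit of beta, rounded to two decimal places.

9.05%

Treynor = (R_P − R_f) / β_P = (5.26% − 2.22%) / 0.3360 = 3.04% / 0.3360 = 9.05%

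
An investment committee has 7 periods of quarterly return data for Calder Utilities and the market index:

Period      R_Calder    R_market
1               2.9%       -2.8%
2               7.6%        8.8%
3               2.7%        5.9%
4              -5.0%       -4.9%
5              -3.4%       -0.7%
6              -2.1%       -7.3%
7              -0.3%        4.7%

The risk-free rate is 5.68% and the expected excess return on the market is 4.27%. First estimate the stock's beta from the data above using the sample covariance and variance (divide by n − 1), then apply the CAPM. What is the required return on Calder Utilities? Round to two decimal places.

Mean R_i = (2.9 + 7.6 + 2.7 − 5.0 − 3.4 − 2.1 − 0.3) / 7 = 0.3429%
Mean R_m = (-2.8 + 8.8 + 5.9 − 4.9 − 0.7 − 7.3 + 4.7) / 7 = 0.5286%
Σ(R_i − R̄_i)(R_m − R̄_m) = 114.2214  ⇒  Cov = 114.2214 / 6 = 19.0369
Σ(R_m − R̄_m)² = 218.0143  ⇒  Var(R_m) = 218.0143 / 6 = 36.3357
β = Cov / Var(R_m) = 19.0369 / 36.3357 = 0.5239
E(R) = R_f + β × MRP = 5.68% + 0.5239 × 4.27% = 7.92%

7.92%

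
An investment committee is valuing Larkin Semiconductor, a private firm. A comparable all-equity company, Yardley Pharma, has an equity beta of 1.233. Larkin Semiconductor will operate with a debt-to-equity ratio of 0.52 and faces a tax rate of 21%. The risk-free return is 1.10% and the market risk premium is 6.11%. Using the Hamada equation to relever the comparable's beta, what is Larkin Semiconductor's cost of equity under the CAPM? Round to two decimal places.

β_L = β_U × [1 + (1 − t)(D/E)] = 1.233 × [1 + (1 − 0.21) × 0.52]
    = 1.233 × [1 + 0.79 × 0.52] = 1.233 × 1.4108 = 1.7395
E(R) = R_f + β_L × MRP = 1.10% + 1.7395 × 6.11% = 11.73%

11.73%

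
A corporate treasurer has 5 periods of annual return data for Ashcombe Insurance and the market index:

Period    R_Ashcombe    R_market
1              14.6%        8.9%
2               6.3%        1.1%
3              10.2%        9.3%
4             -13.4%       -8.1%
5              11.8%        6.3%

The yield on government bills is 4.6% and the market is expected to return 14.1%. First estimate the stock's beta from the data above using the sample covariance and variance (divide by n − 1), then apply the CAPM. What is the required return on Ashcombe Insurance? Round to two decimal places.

Mean R_i = (14.6 + 6.3 + 10.2 − 13.4 + 11.8) / 5 = 5.9000%
Mean R_m = (8.9 + 1.1 + 9.3 − 8.1 + 6.3) / 5 = 3.5000%
Σ(R_i − R̄_i)(R_m − R̄_m) = 311.3600  ⇒  Cov = 311.3600 / 4 = 77.8400
Σ(R_m − R̄_m)² = 210.9600  ⇒  Var(R_m) = 210.9600 / 4 = 52.7400
β = Cov / Var(R_m) = 77.8400 / 52.7400 = 1.4759
MRP = 14.1% − 4.6% = 9.50%
E(R) = R_f + β × MRP = 4.6% + 1.4759 × 9.5% = 18.62%

18.62%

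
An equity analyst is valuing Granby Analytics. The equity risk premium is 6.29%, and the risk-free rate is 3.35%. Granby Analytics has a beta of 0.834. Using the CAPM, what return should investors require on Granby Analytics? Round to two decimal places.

8.60%

E(R) = R_f + β × MRP = 3.35% + 0.834 × 6.29% = 8.60%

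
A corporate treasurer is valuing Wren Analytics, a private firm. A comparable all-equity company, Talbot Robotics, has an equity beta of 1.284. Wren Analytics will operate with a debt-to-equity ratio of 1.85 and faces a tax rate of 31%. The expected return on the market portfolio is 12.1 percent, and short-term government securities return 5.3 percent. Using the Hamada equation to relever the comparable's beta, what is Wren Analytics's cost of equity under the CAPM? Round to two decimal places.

β_L = β_U × [1 + (1 − t)(D/E)] = 1.284 × [1 + (1 − 0.31) × 1.85]
    = 1.284 × [1 + 0.69 × 1.85] = 1.284 × 2.2765 = 2.9230
MRP = 12.1% − 5.3% = 6.80%
E(R) = R_f + β_L × MRP = 5.3% + 2.9230 × 6.8% = 25.18%

25.18%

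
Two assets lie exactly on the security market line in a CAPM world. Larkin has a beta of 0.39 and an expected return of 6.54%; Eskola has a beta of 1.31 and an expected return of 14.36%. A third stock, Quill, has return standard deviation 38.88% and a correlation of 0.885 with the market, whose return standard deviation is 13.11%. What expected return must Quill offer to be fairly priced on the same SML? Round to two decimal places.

25.53%

MRP = (14.36% − 6.54%) / (1.31 − 0.39) = 8.5000%
R_f = 6.54% − 0.39 × 8.5000% = 3.2250%
β_Quill = ρ·σ_i/σ_m = 0.885 × 38.88 / 13.11 = 2.6246
E(R_Quill) = R_f + β × MRP = 3.2250% + 2.6246 × 8.5000% = 25.53%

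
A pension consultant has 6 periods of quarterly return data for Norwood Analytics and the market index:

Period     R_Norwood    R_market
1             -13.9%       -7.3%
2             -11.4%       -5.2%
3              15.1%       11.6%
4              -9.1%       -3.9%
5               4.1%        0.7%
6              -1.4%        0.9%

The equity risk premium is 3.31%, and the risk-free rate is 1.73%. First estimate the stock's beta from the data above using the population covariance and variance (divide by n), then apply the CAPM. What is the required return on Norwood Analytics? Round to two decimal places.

6.98%

Mean R_i = (-13.9 − 11.4 + 15.1 − 9.1 + 4.1 − 1.4) / 6 = -2.7667%
Mean R_m = (-7.3 − 5.2 + 11.6 − 3.9 + 0.7 + 0.9) / 6 = -0.5333%
Σ(R_i − R̄_i)(R_m − R̄_m) = 364.1567  ⇒  Cov = 364.1567 / 6 = 60.6928
Σ(R_m − R̄_m)² = 229.6933  ⇒  Var(R_m) = 229.6933 / 6 = 38.2822
β = Cov / Var(R_m) = 60.6928 / 38.2822 = 1.5854
E(R) = R_f + β × MRP = 1.73% + 1.5854 × 3.31% = 6.98%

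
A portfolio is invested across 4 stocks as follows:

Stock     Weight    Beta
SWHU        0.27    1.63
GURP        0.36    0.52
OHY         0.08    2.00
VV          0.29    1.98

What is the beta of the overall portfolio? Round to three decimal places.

1.362

β_P = Σ w_i β_i = 0.27×1.63 + 0.36×0.52 + 0.08×2.00 + 0.29×1.98 = 1.3615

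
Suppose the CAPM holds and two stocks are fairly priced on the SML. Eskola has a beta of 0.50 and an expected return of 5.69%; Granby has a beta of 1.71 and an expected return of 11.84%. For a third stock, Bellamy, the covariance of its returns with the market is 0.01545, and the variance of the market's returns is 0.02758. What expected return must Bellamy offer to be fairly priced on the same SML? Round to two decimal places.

MRP = (11.84% − 5.69%) / (1.71 − 0.50) = 5.0826%
R_f = 5.69% − 0.50 × 5.0826% = 3.1487%
β_Bellamy = Cov / Var(R_m) = 0.01545 / 0.02758 = 0.5602
E(R_Bellamy) = R_f + β × MRP = 3.1487% + 0.5602 × 5.0826% = 6.00%

6.00%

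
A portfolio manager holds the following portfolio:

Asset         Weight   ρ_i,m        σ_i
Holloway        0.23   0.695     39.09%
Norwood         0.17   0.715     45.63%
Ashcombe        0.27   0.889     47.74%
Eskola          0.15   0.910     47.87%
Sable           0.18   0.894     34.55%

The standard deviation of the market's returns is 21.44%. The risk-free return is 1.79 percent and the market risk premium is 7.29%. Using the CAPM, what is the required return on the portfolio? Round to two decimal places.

β_Holloway = 0.695 × 39.09% / 21.44% = 1.2671
β_Norwood = 0.715 × 45.63% / 21.44% = 1.5217
β_Ashcombe = 0.889 × 47.74% / 21.44% = 1.9795
β_Eskola = 0.910 × 47.87% / 21.44% = 2.0318
β_Sable = 0.894 × 34.55% / 21.44% = 1.4407
β_P = Σ w_i β_i = 0.23×1.2671 + 0.17×1.5217 + 0.27×1.9795 + 0.15×2.0318 + 0.18×1.4407 = 1.6487
E(R_P) = R_f + β_P × MRP = 1.79% + 1.6487 × 7.29% = 13.81%

13.81%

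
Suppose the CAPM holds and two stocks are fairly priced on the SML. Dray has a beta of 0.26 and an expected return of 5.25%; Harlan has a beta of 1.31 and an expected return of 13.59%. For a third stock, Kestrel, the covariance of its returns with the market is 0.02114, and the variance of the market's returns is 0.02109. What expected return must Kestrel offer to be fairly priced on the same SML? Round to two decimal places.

MRP = (13.59% − 5.25%) / (1.31 − 0.26) = 7.9429%
R_f = 5.25% − 0.26 × 7.9429% = 3.1848%
β_Kestrel = Cov / Var(R_m) = 0.02114 / 0.02109 = 1.0024
E(R_Kestrel) = R_f + β × MRP = 3.1848% + 1.0024 × 7.9429% = 11.15%

11.15%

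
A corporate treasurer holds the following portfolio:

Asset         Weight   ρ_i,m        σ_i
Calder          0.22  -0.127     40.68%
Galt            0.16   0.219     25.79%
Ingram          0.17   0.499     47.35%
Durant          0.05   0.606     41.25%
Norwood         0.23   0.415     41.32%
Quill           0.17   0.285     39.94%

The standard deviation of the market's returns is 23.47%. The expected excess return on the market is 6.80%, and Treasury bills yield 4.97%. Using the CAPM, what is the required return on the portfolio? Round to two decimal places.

β_Calder = -0.127 × 40.68% / 23.47% = -0.2201
β_Galt = 0.219 × 25.79% / 23.47% = 0.2406
β_Ingram = 0.499 × 47.35% / 23.47% = 1.0067
β_Durant = 0.606 × 41.25% / 23.47% = 1.0651
β_Norwood = 0.415 × 41.32% / 23.47% = 0.7306
β_Quill = 0.285 × 39.94% / 23.47% = 0.4850
β_P = Σ w_i β_i = 0.22×-0.2201 + 0.16×0.2406 + 0.17×1.0067 + 0.05×1.0651 + 0.23×0.7306 + 0.17×0.4850 = 0.4650
E(R_P) = R_f + β_P × MRP = 4.97% + 0.4650 × 6.80% = 8.13%

8.13%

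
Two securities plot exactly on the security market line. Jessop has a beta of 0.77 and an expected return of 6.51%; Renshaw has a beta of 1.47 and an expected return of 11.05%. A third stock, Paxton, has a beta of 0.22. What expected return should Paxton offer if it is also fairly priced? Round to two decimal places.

MRP (SML slope) = (11.05% − 6.51%) / (1.47 − 0.77) = 4.54% / 0.70 = 6.4857%
R_f (intercept) = 6.51% − 0.77 × 6.4857% = 1.5160%
E(R_Paxton) = R_f + β × MRP = 1.5160% + 0.22 × 6.4857% = 2.94%

2.94%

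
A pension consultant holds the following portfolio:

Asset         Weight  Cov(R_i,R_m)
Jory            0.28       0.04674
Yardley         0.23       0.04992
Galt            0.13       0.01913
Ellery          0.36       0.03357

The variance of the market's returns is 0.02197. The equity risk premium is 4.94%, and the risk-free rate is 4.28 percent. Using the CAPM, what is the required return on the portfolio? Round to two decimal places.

β_Jory = 0.04674 / 0.02197 = 2.1274
β_Yardley = 0.04992 / 0.02197 = 2.2722
β_Galt = 0.01913 / 0.02197 = 0.8707
β_Ellery = 0.03357 / 0.02197 = 1.5280
β_P = Σ w_i β_i = 0.28×2.1274 + 0.23×2.2722 + 0.13×0.8707 + 0.36×1.5280 = 1.7815
E(R_P) = R_f + β_P × MRP = 4.28% + 1.7815 × 4.94% = 13.08%

13.08%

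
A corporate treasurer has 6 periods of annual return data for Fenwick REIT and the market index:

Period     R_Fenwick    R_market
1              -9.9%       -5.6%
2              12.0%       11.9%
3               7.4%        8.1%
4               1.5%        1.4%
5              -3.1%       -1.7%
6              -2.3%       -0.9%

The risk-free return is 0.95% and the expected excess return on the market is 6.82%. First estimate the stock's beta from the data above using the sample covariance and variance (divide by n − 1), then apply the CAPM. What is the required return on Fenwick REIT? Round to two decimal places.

9.04%

Mean R_i = (-9.9 + 12.0 + 7.4 + 1.5 − 3.1 − 2.3) / 6 = 0.9333%
Mean R_m = (-5.6 + 11.9 + 8.1 + 1.4 − 1.7 − 0.9) / 6 = 2.2000%
Σ(R_i − R̄_i)(R_m − R̄_m) = 255.3000  ⇒  Cov = 255.3000 / 5 = 51.0600
Σ(R_m − R̄_m)² = 215.2000  ⇒  Var(R_m) = 215.2000 / 5 = 43.0400
β = Cov / Var(R_m) = 51.0600 / 43.0400 = 1.1863
E(R) = R_f + β × MRP = 0.95% + 1.1863 × 6.82% = 9.04%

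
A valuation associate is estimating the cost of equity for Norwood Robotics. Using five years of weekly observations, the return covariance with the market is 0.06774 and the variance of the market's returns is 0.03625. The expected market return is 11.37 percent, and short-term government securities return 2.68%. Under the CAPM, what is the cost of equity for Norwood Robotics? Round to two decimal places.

18.92%

β = Cov(R_i, R_m) / Var(R_m) = 0.06774 / 0.03625 = 1.8687
MRP = 11.37% − 2.68% = 8.69%
E(R) = R_f + β × MRP = 2.68% + 1.8687 × 8.69% = 18.92%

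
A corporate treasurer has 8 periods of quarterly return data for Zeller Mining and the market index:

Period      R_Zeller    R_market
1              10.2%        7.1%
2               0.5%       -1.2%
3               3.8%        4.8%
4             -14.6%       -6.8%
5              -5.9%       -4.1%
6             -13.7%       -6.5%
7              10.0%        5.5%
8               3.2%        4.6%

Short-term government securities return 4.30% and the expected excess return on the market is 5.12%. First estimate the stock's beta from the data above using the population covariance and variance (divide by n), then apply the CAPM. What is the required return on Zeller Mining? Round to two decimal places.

Mean R_i = (10.2 + 0.5 + 3.8 − 14.6 − 5.9 − 13.7 + 10.0 + 3.2) / 8 = -0.8125%
Mean R_m = (7.1 − 1.2 + 4.8 − 6.8 − 4.1 − 6.5 + 5.5 + 4.6) / 8 = 0.4250%
Σ(R_i − R̄_i)(R_m − R̄_m) = 375.0625  ⇒  Cov = 375.0625 / 8 = 46.8828
Σ(R_m − R̄_m)² = 230.1550  ⇒  Var(R_m) = 230.1550 / 8 = 28.7694
β = Cov / Var(R_m) = 46.8828 / 28.7694 = 1.6296
E(R) = R_f + β × MRP = 4.30% + 1.6296 × 5.12% = 12.64%

12.64%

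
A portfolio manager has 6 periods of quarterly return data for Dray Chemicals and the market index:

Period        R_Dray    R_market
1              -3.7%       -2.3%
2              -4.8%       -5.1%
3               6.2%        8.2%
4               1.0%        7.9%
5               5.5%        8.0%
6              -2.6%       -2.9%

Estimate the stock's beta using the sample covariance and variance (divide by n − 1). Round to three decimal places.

0.692

Mean R_i = (-3.7 − 4.8 + 6.2 + 1.0 + 5.5 − 2.6) / 6 = 0.2667%
Mean R_m = (-2.3 − 5.1 + 8.2 + 7.9 + 8.0 − 2.9) / 6 = 2.3000%
Σ(R_i − R̄_i)(R_m − R̄_m) = 139.5900  ⇒  Cov = 139.5900 / 5 = 27.9180
Σ(R_m − R̄_m)² = 201.6200  ⇒  Var(R_m) = 201.6200 / 5 = 40.3240
β = Cov / Var(R_m) = 27.9180 / 40.3240 = 0.6923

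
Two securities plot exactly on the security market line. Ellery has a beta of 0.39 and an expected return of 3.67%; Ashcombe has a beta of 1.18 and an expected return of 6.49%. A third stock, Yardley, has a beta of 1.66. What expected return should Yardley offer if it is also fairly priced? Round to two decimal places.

MRP (SML slope) = (6.49% − 3.67%) / (1.18 − 0.39) = 2.82% / 0.79 = 3.5696%
R_f (intercept) = 3.67% − 0.39 × 3.5696% = 2.2779%
E(R_Yardley) = R_f + β × MRP = 2.2779% + 1.66 × 3.5696% = 8.20%

8.20%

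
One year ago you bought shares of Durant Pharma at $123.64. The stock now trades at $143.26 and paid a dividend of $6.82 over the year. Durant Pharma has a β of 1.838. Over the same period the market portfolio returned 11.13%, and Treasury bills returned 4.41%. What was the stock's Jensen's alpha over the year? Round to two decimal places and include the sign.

+4.62%

Realised HPR = (P1 + D1 − P0) / P0 = (143.26 + 6.82 − 123.64) / 123.64 = 26.44 / 123.64 = 21.3847%
MRP = 11.13% − 4.41% = 6.72%
CAPM required = R_f + β·MRP = 4.41% + 1.838 × 6.72% = 16.76136%
α = realised − required = 21.3847% − 16.76136% = +4.62%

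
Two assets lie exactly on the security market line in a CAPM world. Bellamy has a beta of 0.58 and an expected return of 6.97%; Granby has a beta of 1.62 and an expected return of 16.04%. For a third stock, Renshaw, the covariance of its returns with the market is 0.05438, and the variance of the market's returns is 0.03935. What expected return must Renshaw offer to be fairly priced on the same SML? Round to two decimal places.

MRP = (16.04% − 6.97%) / (1.62 − 0.58) = 8.7212%
R_f = 6.97% − 0.58 × 8.7212% = 1.9117%
β_Renshaw = Cov / Var(R_m) = 0.05438 / 0.03935 = 1.3820
E(R_Renshaw) = R_f + β × MRP = 1.9117% + 1.3820 × 8.7212% = 13.96%

13.96%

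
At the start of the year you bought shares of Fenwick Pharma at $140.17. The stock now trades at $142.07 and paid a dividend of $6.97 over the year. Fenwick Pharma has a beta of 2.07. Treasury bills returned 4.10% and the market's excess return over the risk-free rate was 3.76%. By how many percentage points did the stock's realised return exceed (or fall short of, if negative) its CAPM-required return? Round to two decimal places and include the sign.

-5.56%

Realised HPR = (P1 + D1 − P0) / P0 = (142.07 + 6.97 − 140.17) / 140.17 = 8.87 / 140.17 = 6.3280%
CAPM required = R_f + β·MRP = 4.10% + 2.07 × 3.76% = 11.8832%
α = realised − required = 6.3280% − 11.8832% = -5.56%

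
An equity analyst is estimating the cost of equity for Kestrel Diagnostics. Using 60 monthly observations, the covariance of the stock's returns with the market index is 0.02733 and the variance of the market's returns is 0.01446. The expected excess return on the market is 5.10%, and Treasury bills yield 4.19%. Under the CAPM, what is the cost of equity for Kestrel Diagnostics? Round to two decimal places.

β = Cov(R_i, R_m) / Var(R_m) = 0.02733 / 0.01446 = 1.8900
E(R) = R_f + β × MRP = 4.19% + 1.8900 × 5.10% = 13.83%

13.83%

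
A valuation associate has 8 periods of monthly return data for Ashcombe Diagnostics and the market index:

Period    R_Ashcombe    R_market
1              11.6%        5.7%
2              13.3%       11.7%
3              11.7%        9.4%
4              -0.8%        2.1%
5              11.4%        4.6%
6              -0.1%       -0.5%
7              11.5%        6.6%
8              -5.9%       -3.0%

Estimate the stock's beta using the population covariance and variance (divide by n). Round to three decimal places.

Mean R_i = (11.6 + 13.3 + 11.7 − 0.8 + 11.4 − 0.1 + 11.5 − 5.9) / 8 = 6.5875%
Mean R_m = (5.7 + 11.7 + 9.4 + 2.1 + 4.6 − 0.5 + 6.6 − 3.0) / 8 = 4.5750%
Σ(R_i − R̄_i)(R_m − R̄_m) = 235.0175  ⇒  Cov = 235.0175 / 8 = 29.3772
Σ(R_m − R̄_m)² = 168.6750  ⇒  Var(R_m) = 168.6750 / 8 = 21.0844
β = Cov / Var(R_m) = 29.3772 / 21.0844 = 1.3933

1.393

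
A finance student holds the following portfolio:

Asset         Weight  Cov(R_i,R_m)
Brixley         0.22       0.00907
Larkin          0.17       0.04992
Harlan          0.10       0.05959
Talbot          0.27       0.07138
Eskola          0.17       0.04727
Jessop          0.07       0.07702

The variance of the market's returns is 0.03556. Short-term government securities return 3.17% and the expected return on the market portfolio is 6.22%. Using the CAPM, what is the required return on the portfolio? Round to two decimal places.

β_Brixley = 0.00907 / 0.03556 = 0.2551
β_Larkin = 0.04992 / 0.03556 = 1.4038
β_Harlan = 0.05959 / 0.03556 = 1.6758
β_Talbot = 0.07138 / 0.03556 = 2.0073
β_Eskola = 0.04727 / 0.03556 = 1.3293
β_Jessop = 0.07702 / 0.03556 = 2.1659
β_P = Σ w_i β_i = 0.22×0.2551 + 0.17×1.4038 + 0.10×1.6758 + 0.27×2.0073 + 0.17×1.3293 + 0.07×2.1659 = 1.3819
MRP = 6.22% − 3.17% = 3.05%
E(R_P) = R_f + β_P × MRP = 3.17% + 1.3819 × 3.05% = 7.38%

7.38%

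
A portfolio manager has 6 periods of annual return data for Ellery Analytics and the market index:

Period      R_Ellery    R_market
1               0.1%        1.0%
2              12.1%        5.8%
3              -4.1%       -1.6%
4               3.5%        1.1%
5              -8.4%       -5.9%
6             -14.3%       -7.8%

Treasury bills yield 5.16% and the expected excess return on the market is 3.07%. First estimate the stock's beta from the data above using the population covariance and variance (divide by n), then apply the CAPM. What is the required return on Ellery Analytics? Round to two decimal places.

Mean R_i = (0.1 + 12.1 − 4.1 + 3.5 − 8.4 − 14.3) / 6 = -1.8500%
Mean R_m = (1.0 + 5.8 − 1.6 + 1.1 − 5.9 − 7.8) / 6 = -1.2333%
Σ(R_i − R̄_i)(R_m − R̄_m) = 228.1000  ⇒  Cov = 228.1000 / 6 = 38.0167
Σ(R_m − R̄_m)² = 124.9333  ⇒  Var(R_m) = 124.9333 / 6 = 20.8222
β = Cov / Var(R_m) = 38.0167 / 20.8222 = 1.8258
E(R) = R_f + β × MRP = 5.16% + 1.8258 × 3.07% = 10.77%

10.77%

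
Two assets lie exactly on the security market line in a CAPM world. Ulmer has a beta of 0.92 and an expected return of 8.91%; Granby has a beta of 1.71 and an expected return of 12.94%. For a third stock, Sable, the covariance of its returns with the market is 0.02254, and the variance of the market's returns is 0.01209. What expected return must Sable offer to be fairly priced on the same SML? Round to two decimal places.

MRP = (12.94% − 8.91%) / (1.71 − 0.92) = 5.1013%
R_f = 8.91% − 0.92 × 5.1013% = 4.2168%
β_Sable = Cov / Var(R_m) = 0.02254 / 0.01209 = 1.8644
E(R_Sable) = R_f + β × MRP = 4.2168% + 1.8644 × 5.1013% = 13.73%

13.73%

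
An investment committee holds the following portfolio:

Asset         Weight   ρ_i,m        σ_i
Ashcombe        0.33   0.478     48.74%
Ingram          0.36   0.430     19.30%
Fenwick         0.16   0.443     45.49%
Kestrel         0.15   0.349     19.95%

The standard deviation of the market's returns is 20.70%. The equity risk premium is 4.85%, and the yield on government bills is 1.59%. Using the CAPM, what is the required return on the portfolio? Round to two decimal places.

β_Ashcombe = 0.478 × 48.74% / 20.70% = 1.1255
β_Ingram = 0.430 × 19.30% / 20.70% = 0.4009
β_Fenwick = 0.443 × 45.49% / 20.70% = 0.9735
β_Kestrel = 0.349 × 19.95% / 20.70% = 0.3364
β_P = Σ w_i β_i = 0.33×1.1255 + 0.36×0.4009 + 0.16×0.9735 + 0.15×0.3364 = 0.7220
E(R_P) = R_f + β_P × MRP = 1.59% + 0.7220 × 4.85% = 5.09%

5.09%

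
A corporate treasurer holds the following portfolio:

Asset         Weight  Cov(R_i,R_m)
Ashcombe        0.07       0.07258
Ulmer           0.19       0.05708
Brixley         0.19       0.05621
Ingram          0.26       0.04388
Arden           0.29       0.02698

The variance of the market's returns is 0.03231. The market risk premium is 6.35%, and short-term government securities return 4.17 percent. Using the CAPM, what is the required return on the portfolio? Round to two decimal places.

β_Ashcombe = 0.07258 / 0.03231 = 2.2464
β_Ulmer = 0.05708 / 0.03231 = 1.7666
β_Brixley = 0.05621 / 0.03231 = 1.7397
β_Ingram = 0.04388 / 0.03231 = 1.3581
β_Arden = 0.02698 / 0.03231 = 0.8350
β_P = Σ w_i β_i = 0.07×2.2464 + 0.19×1.7666 + 0.19×1.7397 + 0.26×1.3581 + 0.29×0.8350 = 1.4187
E(R_P) = R_f + β_P × MRP = 4.17% + 1.4187 × 6.35% = 13.18%

13.18%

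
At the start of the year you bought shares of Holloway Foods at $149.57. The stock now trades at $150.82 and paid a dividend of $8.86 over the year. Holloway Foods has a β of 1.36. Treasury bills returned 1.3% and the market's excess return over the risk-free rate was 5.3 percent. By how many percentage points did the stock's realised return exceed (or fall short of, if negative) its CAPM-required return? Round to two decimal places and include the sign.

-1.75%

Realised HPR = (P1 + D1 − P0) / P0 = (150.82 + 8.86 − 149.57) / 149.57 = 10.11 / 149.57 = 6.7594%
CAPM required = R_f + β·MRP = 1.3% + 1.36 × 5.3% = 8.5080%
α = realised − required = 6.7594% − 8.5080% = -1.75%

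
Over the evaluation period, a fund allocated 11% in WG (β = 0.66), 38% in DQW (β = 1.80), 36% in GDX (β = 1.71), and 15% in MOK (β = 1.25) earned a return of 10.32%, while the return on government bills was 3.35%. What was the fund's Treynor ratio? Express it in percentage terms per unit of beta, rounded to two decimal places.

4.47%

β_P = 0.11×0.66 + 0.38×1.80 + 0.36×1.71 + 0.15×1.25 = 1.5597
Treynor = (R_P − R_f) / β_P = (10.32% − 3.35%) / 1.5597 = 6.97% / 1.5597 = 4.47%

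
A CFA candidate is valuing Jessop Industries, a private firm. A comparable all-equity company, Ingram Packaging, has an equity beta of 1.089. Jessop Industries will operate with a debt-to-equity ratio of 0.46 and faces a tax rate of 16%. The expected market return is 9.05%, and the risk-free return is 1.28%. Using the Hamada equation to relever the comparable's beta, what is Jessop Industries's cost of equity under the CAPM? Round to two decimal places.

13.01%

β_L = β_U × [1 + (1 − t)(D/E)] = 1.089 × [1 + (1 − 0.16) × 0.46]
    = 1.089 × [1 + 0.84 × 0.46] = 1.089 × 1.3864 = 1.5098
MRP = 9.05% − 1.28% = 7.77%
E(R) = R_f + β_L × MRP = 1.28% + 1.5098 × 7.77% = 13.01%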